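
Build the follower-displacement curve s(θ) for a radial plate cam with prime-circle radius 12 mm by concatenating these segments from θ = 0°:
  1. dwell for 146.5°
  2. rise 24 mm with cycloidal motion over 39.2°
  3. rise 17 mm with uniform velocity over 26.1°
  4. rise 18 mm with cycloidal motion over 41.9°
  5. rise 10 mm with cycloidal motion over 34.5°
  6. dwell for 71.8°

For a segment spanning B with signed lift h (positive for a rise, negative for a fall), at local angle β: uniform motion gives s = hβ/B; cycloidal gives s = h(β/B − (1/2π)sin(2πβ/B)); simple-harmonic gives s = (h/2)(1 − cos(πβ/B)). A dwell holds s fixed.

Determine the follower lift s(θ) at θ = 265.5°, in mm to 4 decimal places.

seg 1 [0°–146.5°] dwell: s stays 0.0000
seg 2 [146.5°–185.7°] cycloidal, h=24: full span → s += 24 → s = 24.0000
seg 3 [185.7°–211.8°] uniform, h=17: full span → s += 17 → s = 41.0000
seg 4 [211.8°–253.7°] cycloidal, h=18: full span → s += 18 → s = 59.0000
seg 5 [253.7°–288.2°] cycloidal, h=10: θ=265.5° here. β=11.8, B=34.5. 10·(0.3420 − sin(2π·0.3420)/(2π)) = 2.0875 → s = 61.0875

61.0875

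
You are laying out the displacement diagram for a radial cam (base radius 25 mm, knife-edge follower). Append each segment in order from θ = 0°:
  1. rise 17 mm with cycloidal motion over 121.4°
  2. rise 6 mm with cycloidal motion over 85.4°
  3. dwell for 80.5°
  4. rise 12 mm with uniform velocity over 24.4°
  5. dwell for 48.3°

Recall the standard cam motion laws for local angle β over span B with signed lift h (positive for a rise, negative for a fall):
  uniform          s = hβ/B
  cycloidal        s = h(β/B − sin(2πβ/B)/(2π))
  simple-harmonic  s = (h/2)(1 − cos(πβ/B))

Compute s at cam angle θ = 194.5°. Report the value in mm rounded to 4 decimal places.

seg 1 [0°–121.4°] cycloidal, h=17: full span → s += 17 → s = 17.0000
seg 2 [121.4°–206.8°] cycloidal, h=6: θ=194.5° here. β=73.1, B=85.4. 6·(0.8560 − sin(2π·0.8560)/(2π)) = 5.8868 → s = 22.8868

22.8868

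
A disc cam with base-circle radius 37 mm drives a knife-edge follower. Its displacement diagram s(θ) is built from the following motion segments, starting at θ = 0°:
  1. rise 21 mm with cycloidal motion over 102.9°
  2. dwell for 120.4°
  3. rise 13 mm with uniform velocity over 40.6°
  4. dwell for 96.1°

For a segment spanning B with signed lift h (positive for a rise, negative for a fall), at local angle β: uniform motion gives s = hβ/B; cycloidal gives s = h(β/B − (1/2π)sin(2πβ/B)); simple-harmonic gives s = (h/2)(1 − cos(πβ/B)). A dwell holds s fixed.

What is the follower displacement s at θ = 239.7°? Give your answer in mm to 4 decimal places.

seg 1 [0°–102.9°] cycloidal, h=21: full span → s += 21 → s = 21.0000
seg 2 [102.9°–223.3°] dwell: s stays 21.0000
seg 3 [223.3°–263.9°] uniform, h=13: θ=239.7° here. β=16.4, B=40.6. 13·16.4/40.6 = 5.2512 → s = 26.2512

26.2512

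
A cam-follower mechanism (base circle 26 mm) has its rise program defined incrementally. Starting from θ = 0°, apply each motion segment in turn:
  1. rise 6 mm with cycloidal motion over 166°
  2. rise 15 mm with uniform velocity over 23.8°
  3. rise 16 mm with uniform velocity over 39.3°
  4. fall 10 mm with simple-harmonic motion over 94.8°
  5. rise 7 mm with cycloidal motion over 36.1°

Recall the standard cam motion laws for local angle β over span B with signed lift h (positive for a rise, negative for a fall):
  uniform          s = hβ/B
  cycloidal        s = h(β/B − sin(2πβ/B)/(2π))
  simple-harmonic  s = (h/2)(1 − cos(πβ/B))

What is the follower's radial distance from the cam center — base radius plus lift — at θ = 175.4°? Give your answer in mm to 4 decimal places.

seg 1 [0°–166°] cycloidal, h=6: full span → s += 6 → s = 6.0000
seg 2 [166°–189.8°] uniform, h=15: θ=175.4° here. β=9.4, B=23.8. 15·9.4/23.8 = 5.9244 → s = 11.9244
radial distance = base radius + s = 26 + 11.9244 = 37.9244

37.9244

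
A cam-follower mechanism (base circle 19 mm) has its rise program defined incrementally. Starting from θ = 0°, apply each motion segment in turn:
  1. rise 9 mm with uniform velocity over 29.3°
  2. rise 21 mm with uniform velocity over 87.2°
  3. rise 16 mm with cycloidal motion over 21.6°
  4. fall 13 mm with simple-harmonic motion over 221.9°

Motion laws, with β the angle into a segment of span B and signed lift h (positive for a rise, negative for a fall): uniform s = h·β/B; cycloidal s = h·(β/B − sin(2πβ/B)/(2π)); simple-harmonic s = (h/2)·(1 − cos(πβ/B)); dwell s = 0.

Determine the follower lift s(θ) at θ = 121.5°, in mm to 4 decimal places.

seg 1 [0°–29.3°] uniform, h=9: full span → s += 9 → s = 9.0000
seg 2 [29.3°–116.5°] uniform, h=21: full span → s += 21 → s = 30.0000
seg 3 [116.5°–138.1°] cycloidal, h=16: θ=121.5° here. β=5, B=21.6. 16·(0.2315 − sin(2π·0.2315)/(2π)) = 1.1744 → s = 31.1744

31.1744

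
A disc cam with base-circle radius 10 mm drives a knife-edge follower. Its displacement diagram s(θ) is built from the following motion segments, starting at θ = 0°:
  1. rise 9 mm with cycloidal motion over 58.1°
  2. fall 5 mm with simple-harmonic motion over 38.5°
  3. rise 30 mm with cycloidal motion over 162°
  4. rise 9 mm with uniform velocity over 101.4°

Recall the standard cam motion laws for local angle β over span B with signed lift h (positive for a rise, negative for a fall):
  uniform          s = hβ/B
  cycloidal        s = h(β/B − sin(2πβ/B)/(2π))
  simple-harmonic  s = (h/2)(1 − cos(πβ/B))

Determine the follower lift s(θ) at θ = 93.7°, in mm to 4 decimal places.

seg 1 [0°–58.1°] cycloidal, h=9: full span → s += 9 → s = 9.0000
seg 2 [58.1°–96.6°] simple-harmonic, h=-5: θ=93.7° here. β=35.6, B=38.5. -5/2·(1 − cos(π·0.9247)) = -4.9303 → s = 4.0697

4.0697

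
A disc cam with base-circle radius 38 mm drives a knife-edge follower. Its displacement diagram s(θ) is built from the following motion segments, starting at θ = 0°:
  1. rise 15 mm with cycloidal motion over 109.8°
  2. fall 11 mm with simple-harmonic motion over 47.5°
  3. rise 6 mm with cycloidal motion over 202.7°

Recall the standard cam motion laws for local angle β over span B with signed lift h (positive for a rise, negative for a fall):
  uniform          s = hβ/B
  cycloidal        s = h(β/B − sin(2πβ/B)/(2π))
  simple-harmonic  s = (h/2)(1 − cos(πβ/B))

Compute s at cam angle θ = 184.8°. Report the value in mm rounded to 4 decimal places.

seg 1 [0°–109.8°] cycloidal, h=15: full span → s += 15 → s = 15.0000
seg 2 [109.8°–157.3°] simple-harmonic, h=-11: full span → s += -11 → s = 4.0000
seg 3 [157.3°–360°] cycloidal, h=6: θ=184.8° here. β=27.5, B=202.7. 6·(0.1357 − sin(2π·0.1357)/(2π)) = 0.0951 → s = 4.0951

4.0951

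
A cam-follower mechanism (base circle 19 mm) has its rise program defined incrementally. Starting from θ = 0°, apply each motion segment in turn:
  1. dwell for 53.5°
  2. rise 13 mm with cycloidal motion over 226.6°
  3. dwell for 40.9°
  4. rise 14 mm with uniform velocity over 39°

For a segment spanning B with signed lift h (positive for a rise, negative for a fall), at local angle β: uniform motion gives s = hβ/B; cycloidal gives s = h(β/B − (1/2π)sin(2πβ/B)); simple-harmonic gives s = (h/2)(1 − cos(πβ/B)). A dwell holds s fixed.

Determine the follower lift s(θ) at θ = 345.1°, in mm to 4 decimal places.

seg 1 [0°–53.5°] dwell: s stays 0.0000
seg 2 [53.5°–280.1°] cycloidal, h=13: full span → s += 13 → s = 13.0000
seg 3 [280.1°–321°] dwell: s stays 13.0000
seg 4 [321°–360°] uniform, h=14: θ=345.1° here. β=24.1, B=39. 14·24.1/39 = 8.6513 → s = 21.6513

21.6513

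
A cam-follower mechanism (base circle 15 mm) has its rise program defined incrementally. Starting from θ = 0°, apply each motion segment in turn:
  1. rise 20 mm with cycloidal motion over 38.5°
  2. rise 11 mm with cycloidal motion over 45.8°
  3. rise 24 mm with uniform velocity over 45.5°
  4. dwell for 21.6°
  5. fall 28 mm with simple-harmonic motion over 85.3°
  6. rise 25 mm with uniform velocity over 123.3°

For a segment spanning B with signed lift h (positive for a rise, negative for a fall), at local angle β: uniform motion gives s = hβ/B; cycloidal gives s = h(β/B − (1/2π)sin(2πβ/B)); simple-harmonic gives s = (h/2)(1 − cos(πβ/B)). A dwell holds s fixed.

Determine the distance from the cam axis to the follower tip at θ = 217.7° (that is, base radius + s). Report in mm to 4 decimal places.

seg 1 [0°–38.5°] cycloidal, h=20: full span → s += 20 → s = 20.0000
seg 2 [38.5°–84.3°] cycloidal, h=11: full span → s += 11 → s = 31.0000
seg 3 [84.3°–129.8°] uniform, h=24: full span → s += 24 → s = 55.0000
seg 4 [129.8°–151.4°] dwell: s stays 55.0000
seg 5 [151.4°–236.7°] simple-harmonic, h=-28: θ=217.7° here. β=66.3, B=85.3. -28/2·(1 − cos(π·0.7773)) = -24.7099 → s = 30.2901
radial distance = base radius + s = 15 + 30.2901 = 45.2901

45.2901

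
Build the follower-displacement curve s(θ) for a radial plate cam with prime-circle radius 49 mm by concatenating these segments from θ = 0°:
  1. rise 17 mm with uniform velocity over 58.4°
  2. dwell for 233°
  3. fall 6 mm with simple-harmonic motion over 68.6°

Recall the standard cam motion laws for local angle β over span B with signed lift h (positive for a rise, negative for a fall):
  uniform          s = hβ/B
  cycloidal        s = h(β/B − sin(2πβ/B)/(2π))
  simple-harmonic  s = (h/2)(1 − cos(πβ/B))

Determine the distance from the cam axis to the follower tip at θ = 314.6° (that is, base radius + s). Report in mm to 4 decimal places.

seg 1 [0°–58.4°] uniform, h=17: full span → s += 17 → s = 17.0000
seg 2 [58.4°–291.4°] dwell: s stays 17.0000
seg 3 [291.4°–360°] simple-harmonic, h=-6: θ=314.6° here. β=23.2, B=68.6. -6/2·(1 − cos(π·0.3382)) = -1.5398 → s = 15.4602
radial distance = base radius + s = 49 + 15.4602 = 64.4602

64.4602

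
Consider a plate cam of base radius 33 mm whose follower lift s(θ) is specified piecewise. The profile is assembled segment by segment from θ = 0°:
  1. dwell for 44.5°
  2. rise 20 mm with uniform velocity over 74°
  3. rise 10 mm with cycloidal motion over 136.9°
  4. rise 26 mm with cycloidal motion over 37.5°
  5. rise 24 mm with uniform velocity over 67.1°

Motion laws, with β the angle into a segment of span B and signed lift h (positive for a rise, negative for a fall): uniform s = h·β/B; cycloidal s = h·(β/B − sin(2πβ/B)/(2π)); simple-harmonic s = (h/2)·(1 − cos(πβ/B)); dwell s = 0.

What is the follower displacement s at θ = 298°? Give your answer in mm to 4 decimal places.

seg 1 [0°–44.5°] dwell: s stays 0.0000
seg 2 [44.5°–118.5°] uniform, h=20: full span → s += 20 → s = 20.0000
seg 3 [118.5°–255.4°] cycloidal, h=10: full span → s += 10 → s = 30.0000
seg 4 [255.4°–292.9°] cycloidal, h=26: full span → s += 26 → s = 56.0000
seg 5 [292.9°–360°] uniform, h=24: θ=298° here. β=5.1, B=67.1. 24·5.1/67.1 = 1.8241 → s = 57.8241

57.8241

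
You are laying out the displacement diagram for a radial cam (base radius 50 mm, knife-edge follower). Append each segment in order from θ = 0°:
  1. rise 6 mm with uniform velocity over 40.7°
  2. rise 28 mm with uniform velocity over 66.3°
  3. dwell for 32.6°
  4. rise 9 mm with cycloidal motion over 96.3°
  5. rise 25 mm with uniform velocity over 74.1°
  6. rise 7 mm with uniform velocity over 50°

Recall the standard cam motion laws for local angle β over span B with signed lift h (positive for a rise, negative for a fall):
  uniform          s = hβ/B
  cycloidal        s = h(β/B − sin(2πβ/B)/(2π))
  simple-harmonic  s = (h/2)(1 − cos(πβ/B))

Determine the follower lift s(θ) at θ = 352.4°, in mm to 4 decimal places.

seg 1 [0°–40.7°] uniform, h=6: full span → s += 6 → s = 6.0000
seg 2 [40.7°–107°] uniform, h=28: full span → s += 28 → s = 34.0000
seg 3 [107°–139.6°] dwell: s stays 34.0000
seg 4 [139.6°–235.9°] cycloidal, h=9: full span → s += 9 → s = 43.0000
seg 5 [235.9°–310°] uniform, h=25: full span → s += 25 → s = 68.0000
seg 6 [310°–360°] uniform, h=7: θ=352.4° here. β=42.4, B=50. 7·42.4/50 = 5.9360 → s = 73.9360

73.9360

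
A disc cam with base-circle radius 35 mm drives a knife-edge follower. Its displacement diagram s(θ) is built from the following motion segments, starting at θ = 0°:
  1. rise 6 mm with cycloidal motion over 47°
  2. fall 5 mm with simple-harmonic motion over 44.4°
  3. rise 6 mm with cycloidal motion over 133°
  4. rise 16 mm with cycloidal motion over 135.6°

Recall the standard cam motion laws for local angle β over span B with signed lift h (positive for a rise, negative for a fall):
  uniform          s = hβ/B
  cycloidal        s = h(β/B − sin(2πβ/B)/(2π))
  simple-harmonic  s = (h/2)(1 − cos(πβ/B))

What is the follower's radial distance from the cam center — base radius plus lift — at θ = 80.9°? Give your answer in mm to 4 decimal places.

seg 1 [0°–47°] cycloidal, h=6: full span → s += 6 → s = 6.0000
seg 2 [47°–91.4°] simple-harmonic, h=-5: θ=80.9° here. β=33.9, B=44.4. -5/2·(1 − cos(π·0.7635)) = -4.3412 → s = 1.6588
radial distance = base radius + s = 35 + 1.6588 = 36.6588

36.6588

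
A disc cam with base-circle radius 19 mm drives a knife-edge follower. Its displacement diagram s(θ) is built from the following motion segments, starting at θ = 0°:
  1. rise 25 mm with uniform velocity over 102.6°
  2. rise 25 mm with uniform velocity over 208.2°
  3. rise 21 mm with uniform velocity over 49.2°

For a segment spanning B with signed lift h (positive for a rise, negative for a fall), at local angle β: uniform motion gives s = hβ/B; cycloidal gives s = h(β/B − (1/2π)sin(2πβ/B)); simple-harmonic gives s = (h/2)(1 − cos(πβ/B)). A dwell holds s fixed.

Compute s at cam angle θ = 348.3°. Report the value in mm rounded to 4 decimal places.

seg 1 [0°–102.6°] uniform, h=25: full span → s += 25 → s = 25.0000
seg 2 [102.6°–310.8°] uniform, h=25: full span → s += 25 → s = 50.0000
seg 3 [310.8°–360°] uniform, h=21: θ=348.3° here. β=37.5, B=49.2. 21·37.5/49.2 = 16.0061 → s = 66.0061

66.0061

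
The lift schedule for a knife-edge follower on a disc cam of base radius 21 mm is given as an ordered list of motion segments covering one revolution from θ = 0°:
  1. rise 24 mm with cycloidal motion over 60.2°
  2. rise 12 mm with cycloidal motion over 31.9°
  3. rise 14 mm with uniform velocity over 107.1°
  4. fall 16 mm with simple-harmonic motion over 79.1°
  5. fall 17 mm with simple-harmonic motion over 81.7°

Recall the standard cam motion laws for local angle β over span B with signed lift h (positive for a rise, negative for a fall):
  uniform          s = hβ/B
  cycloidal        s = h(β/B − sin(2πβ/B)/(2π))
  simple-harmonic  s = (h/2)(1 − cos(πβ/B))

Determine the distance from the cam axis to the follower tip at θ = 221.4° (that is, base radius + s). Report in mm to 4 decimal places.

seg 1 [0°–60.2°] cycloidal, h=24: full span → s += 24 → s = 24.0000
seg 2 [60.2°–92.1°] cycloidal, h=12: full span → s += 12 → s = 36.0000
seg 3 [92.1°–199.2°] uniform, h=14: full span → s += 14 → s = 50.0000
seg 4 [199.2°–278.3°] simple-harmonic, h=-16: θ=221.4° here. β=22.2, B=79.1. -16/2·(1 − cos(π·0.2807)) = -2.9133 → s = 47.0867
radial distance = base radius + s = 21 + 47.0867 = 68.0867

68.0867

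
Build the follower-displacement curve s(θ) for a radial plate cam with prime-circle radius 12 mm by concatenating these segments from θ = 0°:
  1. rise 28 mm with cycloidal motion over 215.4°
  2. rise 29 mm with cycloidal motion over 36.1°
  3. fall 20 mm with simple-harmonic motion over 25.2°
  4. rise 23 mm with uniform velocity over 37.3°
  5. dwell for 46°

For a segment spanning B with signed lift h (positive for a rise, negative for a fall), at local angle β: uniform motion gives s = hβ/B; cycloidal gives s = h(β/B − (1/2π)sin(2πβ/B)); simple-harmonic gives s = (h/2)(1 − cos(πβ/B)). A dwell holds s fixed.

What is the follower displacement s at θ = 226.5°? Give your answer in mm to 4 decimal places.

seg 1 [0°–215.4°] cycloidal, h=28: full span → s += 28 → s = 28.0000
seg 2 [215.4°–251.5°] cycloidal, h=29: θ=226.5° here. β=11.1, B=36.1. 29·(0.3075 − sin(2π·0.3075)/(2π)) = 4.5991 → s = 32.5991

32.5991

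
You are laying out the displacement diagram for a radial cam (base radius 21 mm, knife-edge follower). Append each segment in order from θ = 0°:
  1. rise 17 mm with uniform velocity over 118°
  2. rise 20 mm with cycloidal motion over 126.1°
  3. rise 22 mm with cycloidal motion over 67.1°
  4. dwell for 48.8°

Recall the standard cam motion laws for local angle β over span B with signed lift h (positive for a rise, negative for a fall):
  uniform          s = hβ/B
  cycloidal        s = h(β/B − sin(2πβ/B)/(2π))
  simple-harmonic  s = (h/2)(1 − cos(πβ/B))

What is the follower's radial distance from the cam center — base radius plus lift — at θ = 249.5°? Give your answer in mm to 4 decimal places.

seg 1 [0°–118°] uniform, h=17: full span → s += 17 → s = 17.0000
seg 2 [118°–244.1°] cycloidal, h=20: full span → s += 20 → s = 37.0000
seg 3 [244.1°–311.2°] cycloidal, h=22: θ=249.5° here. β=5.4, B=67.1. 22·(0.0805 − sin(2π·0.0805)/(2π)) = 0.0745 → s = 37.0745
radial distance = base radius + s = 21 + 37.0745 = 58.0745

58.0745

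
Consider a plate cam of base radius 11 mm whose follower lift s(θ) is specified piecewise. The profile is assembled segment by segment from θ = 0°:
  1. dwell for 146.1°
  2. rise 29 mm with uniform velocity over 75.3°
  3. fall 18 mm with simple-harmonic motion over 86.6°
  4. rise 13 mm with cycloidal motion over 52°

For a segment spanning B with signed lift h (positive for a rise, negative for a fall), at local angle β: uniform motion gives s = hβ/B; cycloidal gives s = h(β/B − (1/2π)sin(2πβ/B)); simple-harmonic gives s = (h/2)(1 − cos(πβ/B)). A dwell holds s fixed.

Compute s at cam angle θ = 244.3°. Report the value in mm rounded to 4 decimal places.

seg 1 [0°–146.1°] dwell: s stays 0.0000
seg 2 [146.1°–221.4°] uniform, h=29: full span → s += 29 → s = 29.0000
seg 3 [221.4°–308°] simple-harmonic, h=-18: θ=244.3° here. β=22.9, B=86.6. -18/2·(1 − cos(π·0.2644)) = -2.9311 → s = 26.0689

26.0689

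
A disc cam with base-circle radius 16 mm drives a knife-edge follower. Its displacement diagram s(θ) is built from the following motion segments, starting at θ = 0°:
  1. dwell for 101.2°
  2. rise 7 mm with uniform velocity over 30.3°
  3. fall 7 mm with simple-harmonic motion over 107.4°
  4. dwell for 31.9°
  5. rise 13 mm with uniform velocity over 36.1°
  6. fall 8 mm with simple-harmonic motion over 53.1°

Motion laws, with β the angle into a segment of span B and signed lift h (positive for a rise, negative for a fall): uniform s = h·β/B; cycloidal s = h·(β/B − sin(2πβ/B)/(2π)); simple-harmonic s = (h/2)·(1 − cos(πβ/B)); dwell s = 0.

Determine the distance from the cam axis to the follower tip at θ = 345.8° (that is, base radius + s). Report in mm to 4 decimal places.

seg 1 [0°–101.2°] dwell: s stays 0.0000
seg 2 [101.2°–131.5°] uniform, h=7: full span → s += 7 → s = 7.0000
seg 3 [131.5°–238.9°] simple-harmonic, h=-7: full span → s += -7 → s = 0.0000
seg 4 [238.9°–270.8°] dwell: s stays 0.0000
seg 5 [270.8°–306.9°] uniform, h=13: full span → s += 13 → s = 13.0000
seg 6 [306.9°–360°] simple-harmonic, h=-8: θ=345.8° here. β=38.9, B=53.1. -8/2·(1 − cos(π·0.7326)) = -6.6695 → s = 6.3305
radial distance = base radius + s = 16 + 6.3305 = 22.3305

22.3305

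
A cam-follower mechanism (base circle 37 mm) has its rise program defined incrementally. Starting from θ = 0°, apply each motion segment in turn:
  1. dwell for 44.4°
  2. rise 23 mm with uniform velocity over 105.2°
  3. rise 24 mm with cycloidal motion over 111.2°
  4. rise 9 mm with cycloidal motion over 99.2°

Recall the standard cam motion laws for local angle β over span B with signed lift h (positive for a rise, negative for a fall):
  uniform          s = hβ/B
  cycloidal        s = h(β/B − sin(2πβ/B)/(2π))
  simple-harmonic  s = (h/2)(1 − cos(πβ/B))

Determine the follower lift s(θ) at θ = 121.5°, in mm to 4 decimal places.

seg 1 [0°–44.4°] dwell: s stays 0.0000
seg 2 [44.4°–149.6°] uniform, h=23: θ=121.5° here. β=77.1, B=105.2. 23·77.1/105.2 = 16.8565 → s = 16.8565

16.8565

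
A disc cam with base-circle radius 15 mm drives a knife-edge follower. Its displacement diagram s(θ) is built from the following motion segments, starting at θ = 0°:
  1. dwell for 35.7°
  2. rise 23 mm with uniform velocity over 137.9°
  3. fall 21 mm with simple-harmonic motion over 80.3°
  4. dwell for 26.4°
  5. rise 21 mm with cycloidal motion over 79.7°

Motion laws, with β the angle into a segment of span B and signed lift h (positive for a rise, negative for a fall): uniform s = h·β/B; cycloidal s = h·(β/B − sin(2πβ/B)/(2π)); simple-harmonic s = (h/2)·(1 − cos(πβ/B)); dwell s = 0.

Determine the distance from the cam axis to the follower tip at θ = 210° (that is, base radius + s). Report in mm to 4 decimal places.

seg 1 [0°–35.7°] dwell: s stays 0.0000
seg 2 [35.7°–173.6°] uniform, h=23: full span → s += 23 → s = 23.0000
seg 3 [173.6°–253.9°] simple-harmonic, h=-21: θ=210° here. β=36.4, B=80.3. -21/2·(1 − cos(π·0.4533)) = -8.9650 → s = 14.0350
radial distance = base radius + s = 15 + 14.0350 = 29.0350

29.0350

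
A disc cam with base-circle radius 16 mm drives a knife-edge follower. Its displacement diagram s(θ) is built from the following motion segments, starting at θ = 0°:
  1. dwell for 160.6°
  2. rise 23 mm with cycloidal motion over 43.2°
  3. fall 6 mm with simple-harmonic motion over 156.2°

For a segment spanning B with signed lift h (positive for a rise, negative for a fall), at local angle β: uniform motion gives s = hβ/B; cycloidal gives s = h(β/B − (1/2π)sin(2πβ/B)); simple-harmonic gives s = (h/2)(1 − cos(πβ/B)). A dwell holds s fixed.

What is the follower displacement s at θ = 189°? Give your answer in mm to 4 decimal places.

seg 1 [0°–160.6°] dwell: s stays 0.0000
seg 2 [160.6°–203.8°] cycloidal, h=23: θ=189° here. β=28.4, B=43.2. 23·(0.6574 − sin(2π·0.6574)/(2π)) = 18.1787 → s = 18.1787

18.1787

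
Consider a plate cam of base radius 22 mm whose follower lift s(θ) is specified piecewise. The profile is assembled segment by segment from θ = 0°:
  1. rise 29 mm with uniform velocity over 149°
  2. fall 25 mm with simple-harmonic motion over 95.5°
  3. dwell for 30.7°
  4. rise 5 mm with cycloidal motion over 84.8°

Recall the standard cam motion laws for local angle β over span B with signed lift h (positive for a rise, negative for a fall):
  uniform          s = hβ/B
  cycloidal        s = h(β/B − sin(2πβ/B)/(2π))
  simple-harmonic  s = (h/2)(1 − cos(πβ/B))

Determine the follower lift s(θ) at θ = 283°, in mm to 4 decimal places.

seg 1 [0°–149°] uniform, h=29: full span → s += 29 → s = 29.0000
seg 2 [149°–244.5°] simple-harmonic, h=-25: full span → s += -25 → s = 4.0000
seg 3 [244.5°–275.2°] dwell: s stays 4.0000
seg 4 [275.2°–360°] cycloidal, h=5: θ=283° here. β=7.8, B=84.8. 5·(0.0920 − sin(2π·0.0920)/(2π)) = 0.0252 → s = 4.0252

4.0252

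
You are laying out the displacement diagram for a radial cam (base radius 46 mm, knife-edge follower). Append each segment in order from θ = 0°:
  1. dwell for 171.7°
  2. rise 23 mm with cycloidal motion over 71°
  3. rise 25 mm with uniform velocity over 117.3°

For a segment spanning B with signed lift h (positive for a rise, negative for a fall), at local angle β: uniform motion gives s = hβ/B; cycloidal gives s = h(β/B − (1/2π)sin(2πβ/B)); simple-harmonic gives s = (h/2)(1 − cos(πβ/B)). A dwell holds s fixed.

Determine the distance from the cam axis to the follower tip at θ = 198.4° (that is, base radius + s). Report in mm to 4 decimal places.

seg 1 [0°–171.7°] dwell: s stays 0.0000
seg 2 [171.7°–242.7°] cycloidal, h=23: θ=198.4° here. β=26.7, B=71. 23·(0.3761 − sin(2π·0.3761)/(2π)) = 6.0781 → s = 6.0781
radial distance = base radius + s = 46 + 6.0781 = 52.0781

52.0781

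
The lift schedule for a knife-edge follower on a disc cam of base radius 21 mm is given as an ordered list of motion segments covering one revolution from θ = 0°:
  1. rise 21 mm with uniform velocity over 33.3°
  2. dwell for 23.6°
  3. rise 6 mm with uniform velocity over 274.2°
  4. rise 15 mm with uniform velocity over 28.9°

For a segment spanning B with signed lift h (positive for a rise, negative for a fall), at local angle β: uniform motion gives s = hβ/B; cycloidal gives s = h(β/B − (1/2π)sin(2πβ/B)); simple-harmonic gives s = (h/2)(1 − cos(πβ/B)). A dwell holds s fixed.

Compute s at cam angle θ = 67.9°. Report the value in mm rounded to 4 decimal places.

seg 1 [0°–33.3°] uniform, h=21: full span → s += 21 → s = 21.0000
seg 2 [33.3°–56.9°] dwell: s stays 21.0000
seg 3 [56.9°–331.1°] uniform, h=6: θ=67.9° here. β=11, B=274.2. 6·11/274.2 = 0.2407 → s = 21.2407

21.2407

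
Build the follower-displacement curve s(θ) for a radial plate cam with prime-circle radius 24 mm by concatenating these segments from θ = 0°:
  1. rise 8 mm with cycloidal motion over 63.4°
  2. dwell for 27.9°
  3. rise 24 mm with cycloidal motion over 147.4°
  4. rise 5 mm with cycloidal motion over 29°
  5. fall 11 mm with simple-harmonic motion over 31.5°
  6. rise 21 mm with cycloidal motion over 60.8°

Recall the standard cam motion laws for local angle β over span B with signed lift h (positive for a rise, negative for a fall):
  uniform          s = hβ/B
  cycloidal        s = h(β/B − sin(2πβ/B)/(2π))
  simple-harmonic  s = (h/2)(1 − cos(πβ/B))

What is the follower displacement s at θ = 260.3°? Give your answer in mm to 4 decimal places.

seg 1 [0°–63.4°] cycloidal, h=8: full span → s += 8 → s = 8.0000
seg 2 [63.4°–91.3°] dwell: s stays 8.0000
seg 3 [91.3°–238.7°] cycloidal, h=24: full span → s += 24 → s = 32.0000
seg 4 [238.7°–267.7°] cycloidal, h=5: θ=260.3° here. β=21.6, B=29. 5·(0.7448 − sin(2π·0.7448)/(2π)) = 4.5195 → s = 36.5195

36.5195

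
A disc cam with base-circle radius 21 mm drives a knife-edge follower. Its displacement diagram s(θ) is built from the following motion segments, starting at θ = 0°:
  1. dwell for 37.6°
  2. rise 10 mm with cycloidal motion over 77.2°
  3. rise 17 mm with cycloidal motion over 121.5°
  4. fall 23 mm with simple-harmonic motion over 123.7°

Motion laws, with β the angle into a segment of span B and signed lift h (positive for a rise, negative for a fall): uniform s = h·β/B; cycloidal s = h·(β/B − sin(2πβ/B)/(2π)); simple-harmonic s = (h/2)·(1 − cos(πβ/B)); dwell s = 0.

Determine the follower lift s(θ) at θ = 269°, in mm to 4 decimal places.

seg 1 [0°–37.6°] dwell: s stays 0.0000
seg 2 [37.6°–114.8°] cycloidal, h=10: full span → s += 10 → s = 10.0000
seg 3 [114.8°–236.3°] cycloidal, h=17: full span → s += 17 → s = 27.0000
seg 4 [236.3°–360°] simple-harmonic, h=-23: θ=269° here. β=32.7, B=123.7. -23/2·(1 − cos(π·0.2643)) = -3.7430 → s = 23.2570

23.2570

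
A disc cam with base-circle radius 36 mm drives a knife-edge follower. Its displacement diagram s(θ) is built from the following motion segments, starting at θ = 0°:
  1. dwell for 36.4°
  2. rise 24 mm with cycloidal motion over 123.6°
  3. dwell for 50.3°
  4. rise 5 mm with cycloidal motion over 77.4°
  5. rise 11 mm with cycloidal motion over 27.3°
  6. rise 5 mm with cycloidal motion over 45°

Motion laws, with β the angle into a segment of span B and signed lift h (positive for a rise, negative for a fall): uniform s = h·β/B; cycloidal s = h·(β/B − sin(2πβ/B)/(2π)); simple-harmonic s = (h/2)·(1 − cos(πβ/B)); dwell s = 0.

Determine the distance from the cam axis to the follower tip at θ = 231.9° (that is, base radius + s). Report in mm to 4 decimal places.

seg 1 [0°–36.4°] dwell: s stays 0.0000
seg 2 [36.4°–160°] cycloidal, h=24: full span → s += 24 → s = 24.0000
seg 3 [160°–210.3°] dwell: s stays 24.0000
seg 4 [210.3°–287.7°] cycloidal, h=5: θ=231.9° here. β=21.6, B=77.4. 5·(0.2791 − sin(2π·0.2791)/(2π)) = 0.6128 → s = 24.6128
radial distance = base radius + s = 36 + 24.6128 = 60.6128

60.6128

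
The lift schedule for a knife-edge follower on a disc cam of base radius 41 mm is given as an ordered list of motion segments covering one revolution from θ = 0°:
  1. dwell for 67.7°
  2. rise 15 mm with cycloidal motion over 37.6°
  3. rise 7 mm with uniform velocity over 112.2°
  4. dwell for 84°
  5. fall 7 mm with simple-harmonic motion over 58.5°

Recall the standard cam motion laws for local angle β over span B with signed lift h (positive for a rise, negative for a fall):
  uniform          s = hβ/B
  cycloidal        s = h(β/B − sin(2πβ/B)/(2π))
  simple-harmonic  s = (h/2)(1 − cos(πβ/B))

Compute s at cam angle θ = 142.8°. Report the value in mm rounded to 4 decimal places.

seg 1 [0°–67.7°] dwell: s stays 0.0000
seg 2 [67.7°–105.3°] cycloidal, h=15: full span → s += 15 → s = 15.0000
seg 3 [105.3°–217.5°] uniform, h=7: θ=142.8° here. β=37.5, B=112.2. 7·37.5/112.2 = 2.3396 → s = 17.3396

17.3396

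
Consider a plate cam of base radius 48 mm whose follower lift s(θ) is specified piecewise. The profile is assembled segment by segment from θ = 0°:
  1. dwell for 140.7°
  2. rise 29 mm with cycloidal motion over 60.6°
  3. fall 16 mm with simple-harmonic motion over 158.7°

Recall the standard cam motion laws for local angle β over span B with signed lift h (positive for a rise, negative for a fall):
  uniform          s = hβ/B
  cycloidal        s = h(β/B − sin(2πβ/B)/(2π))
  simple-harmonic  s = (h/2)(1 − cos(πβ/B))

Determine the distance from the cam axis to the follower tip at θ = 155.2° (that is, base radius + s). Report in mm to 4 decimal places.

seg 1 [0°–140.7°] dwell: s stays 0.0000
seg 2 [140.7°–201.3°] cycloidal, h=29: θ=155.2° here. β=14.5, B=60.6. 29·(0.2393 − sin(2π·0.2393)/(2π)) = 2.3339 → s = 2.3339
radial distance = base radius + s = 48 + 2.3339 = 50.3339

50.3339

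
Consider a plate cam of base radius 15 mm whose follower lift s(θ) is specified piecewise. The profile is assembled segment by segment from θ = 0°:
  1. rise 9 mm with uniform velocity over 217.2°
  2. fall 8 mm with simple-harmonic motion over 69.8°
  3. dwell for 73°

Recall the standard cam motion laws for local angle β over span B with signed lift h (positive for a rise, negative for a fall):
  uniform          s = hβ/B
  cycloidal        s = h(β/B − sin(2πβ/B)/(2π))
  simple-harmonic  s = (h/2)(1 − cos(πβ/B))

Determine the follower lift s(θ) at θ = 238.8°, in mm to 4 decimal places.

seg 1 [0°–217.2°] uniform, h=9: full span → s += 9 → s = 9.0000
seg 2 [217.2°–287°] simple-harmonic, h=-8: θ=238.8° here. β=21.6, B=69.8. -8/2·(1 − cos(π·0.3095)) = -1.7460 → s = 7.2540

7.2540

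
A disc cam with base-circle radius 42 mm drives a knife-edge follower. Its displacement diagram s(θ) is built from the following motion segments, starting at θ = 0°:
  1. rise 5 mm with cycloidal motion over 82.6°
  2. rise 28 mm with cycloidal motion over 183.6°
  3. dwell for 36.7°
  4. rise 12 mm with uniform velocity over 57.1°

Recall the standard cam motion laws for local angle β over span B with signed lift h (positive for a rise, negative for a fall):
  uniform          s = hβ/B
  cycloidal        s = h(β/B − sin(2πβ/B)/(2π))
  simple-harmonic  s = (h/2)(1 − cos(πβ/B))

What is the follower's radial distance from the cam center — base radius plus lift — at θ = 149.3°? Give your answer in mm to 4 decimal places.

seg 1 [0°–82.6°] cycloidal, h=5: full span → s += 5 → s = 5.0000
seg 2 [82.6°–266.2°] cycloidal, h=28: θ=149.3° here. β=66.7, B=183.6. 28·(0.3633 − sin(2π·0.3633)/(2π)) = 6.7979 → s = 11.7979
radial distance = base radius + s = 42 + 11.7979 = 53.7979

53.7979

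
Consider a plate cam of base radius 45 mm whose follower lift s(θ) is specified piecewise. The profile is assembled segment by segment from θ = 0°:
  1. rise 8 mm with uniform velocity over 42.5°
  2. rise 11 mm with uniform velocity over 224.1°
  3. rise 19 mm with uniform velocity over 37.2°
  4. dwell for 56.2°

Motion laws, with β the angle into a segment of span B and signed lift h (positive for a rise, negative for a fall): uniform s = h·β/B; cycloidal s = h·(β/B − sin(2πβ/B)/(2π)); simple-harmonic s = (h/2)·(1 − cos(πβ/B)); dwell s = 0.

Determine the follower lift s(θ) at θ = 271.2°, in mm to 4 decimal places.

seg 1 [0°–42.5°] uniform, h=8: full span → s += 8 → s = 8.0000
seg 2 [42.5°–266.6°] uniform, h=11: full span → s += 11 → s = 19.0000
seg 3 [266.6°–303.8°] uniform, h=19: θ=271.2° here. β=4.6, B=37.2. 19·4.6/37.2 = 2.3495 → s = 21.3495

21.3495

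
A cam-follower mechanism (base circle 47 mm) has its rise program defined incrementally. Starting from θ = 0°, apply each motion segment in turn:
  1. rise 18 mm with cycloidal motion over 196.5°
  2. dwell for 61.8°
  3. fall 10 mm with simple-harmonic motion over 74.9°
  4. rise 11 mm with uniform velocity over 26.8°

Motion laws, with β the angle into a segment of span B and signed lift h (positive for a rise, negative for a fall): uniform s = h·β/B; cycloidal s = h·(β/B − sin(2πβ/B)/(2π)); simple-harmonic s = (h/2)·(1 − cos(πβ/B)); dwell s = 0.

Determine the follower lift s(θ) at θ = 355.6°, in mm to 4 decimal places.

seg 1 [0°–196.5°] cycloidal, h=18: full span → s += 18 → s = 18.0000
seg 2 [196.5°–258.3°] dwell: s stays 18.0000
seg 3 [258.3°–333.2°] simple-harmonic, h=-10: full span → s += -10 → s = 8.0000
seg 4 [333.2°–360°] uniform, h=11: θ=355.6° here. β=22.4, B=26.8. 11·22.4/26.8 = 9.1940 → s = 17.1940

17.1940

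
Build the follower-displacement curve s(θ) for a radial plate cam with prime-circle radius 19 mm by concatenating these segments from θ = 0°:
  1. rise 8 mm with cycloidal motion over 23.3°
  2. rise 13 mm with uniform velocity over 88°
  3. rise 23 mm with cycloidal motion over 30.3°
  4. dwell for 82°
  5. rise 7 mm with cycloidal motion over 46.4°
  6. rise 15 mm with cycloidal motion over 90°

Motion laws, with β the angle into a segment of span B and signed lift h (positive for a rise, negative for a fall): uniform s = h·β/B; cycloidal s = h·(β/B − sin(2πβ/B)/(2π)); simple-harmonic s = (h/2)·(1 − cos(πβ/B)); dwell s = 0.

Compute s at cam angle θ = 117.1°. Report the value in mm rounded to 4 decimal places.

seg 1 [0°–23.3°] cycloidal, h=8: full span → s += 8 → s = 8.0000
seg 2 [23.3°–111.3°] uniform, h=13: full span → s += 13 → s = 21.0000
seg 3 [111.3°–141.6°] cycloidal, h=23: θ=117.1° here. β=5.8, B=30.3. 23·(0.1914 − sin(2π·0.1914)/(2π)) = 0.9873 → s = 21.9873

21.9873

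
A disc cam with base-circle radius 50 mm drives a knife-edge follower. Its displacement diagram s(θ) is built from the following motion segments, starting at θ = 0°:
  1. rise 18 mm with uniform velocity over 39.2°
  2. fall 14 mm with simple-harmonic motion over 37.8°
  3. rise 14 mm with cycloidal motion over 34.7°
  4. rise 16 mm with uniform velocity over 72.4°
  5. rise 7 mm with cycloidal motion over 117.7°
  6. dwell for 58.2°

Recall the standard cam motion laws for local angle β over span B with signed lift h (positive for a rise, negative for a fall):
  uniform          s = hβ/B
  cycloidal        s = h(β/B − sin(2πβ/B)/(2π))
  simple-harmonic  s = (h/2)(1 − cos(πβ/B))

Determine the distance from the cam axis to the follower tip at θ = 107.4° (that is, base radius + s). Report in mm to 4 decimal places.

seg 1 [0°–39.2°] uniform, h=18: full span → s += 18 → s = 18.0000
seg 2 [39.2°–77°] simple-harmonic, h=-14: full span → s += -14 → s = 4.0000
seg 3 [77°–111.7°] cycloidal, h=14: θ=107.4° here. β=30.4, B=34.7. 14·(0.8761 − sin(2π·0.8761)/(2π)) = 13.8299 → s = 17.8299
radial distance = base radius + s = 50 + 17.8299 = 67.8299

67.8299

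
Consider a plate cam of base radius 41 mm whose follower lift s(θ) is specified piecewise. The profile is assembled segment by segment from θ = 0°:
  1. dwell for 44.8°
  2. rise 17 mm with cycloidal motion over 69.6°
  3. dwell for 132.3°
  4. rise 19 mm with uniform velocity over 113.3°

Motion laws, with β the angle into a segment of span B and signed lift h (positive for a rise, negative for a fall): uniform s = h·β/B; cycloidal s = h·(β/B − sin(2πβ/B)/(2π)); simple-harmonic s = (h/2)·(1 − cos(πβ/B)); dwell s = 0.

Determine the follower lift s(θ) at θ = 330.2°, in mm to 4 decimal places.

seg 1 [0°–44.8°] dwell: s stays 0.0000
seg 2 [44.8°–114.4°] cycloidal, h=17: full span → s += 17 → s = 17.0000
seg 3 [114.4°–246.7°] dwell: s stays 17.0000
seg 4 [246.7°–360°] uniform, h=19: θ=330.2° here. β=83.5, B=113.3. 19·83.5/113.3 = 14.0026 → s = 31.0026

31.0026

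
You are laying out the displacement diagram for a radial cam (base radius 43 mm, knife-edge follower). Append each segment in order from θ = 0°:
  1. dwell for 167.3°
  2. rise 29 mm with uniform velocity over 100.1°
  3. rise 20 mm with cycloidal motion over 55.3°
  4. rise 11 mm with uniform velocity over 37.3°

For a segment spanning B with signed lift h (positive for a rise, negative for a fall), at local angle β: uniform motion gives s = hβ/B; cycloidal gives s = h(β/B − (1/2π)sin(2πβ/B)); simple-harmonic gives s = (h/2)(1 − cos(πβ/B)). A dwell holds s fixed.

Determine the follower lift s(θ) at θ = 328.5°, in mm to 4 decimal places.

seg 1 [0°–167.3°] dwell: s stays 0.0000
seg 2 [167.3°–267.4°] uniform, h=29: full span → s += 29 → s = 29.0000
seg 3 [267.4°–322.7°] cycloidal, h=20: full span → s += 20 → s = 49.0000
seg 4 [322.7°–360°] uniform, h=11: θ=328.5° here. β=5.8, B=37.3. 11·5.8/37.3 = 1.7105 → s = 50.7105

50.7105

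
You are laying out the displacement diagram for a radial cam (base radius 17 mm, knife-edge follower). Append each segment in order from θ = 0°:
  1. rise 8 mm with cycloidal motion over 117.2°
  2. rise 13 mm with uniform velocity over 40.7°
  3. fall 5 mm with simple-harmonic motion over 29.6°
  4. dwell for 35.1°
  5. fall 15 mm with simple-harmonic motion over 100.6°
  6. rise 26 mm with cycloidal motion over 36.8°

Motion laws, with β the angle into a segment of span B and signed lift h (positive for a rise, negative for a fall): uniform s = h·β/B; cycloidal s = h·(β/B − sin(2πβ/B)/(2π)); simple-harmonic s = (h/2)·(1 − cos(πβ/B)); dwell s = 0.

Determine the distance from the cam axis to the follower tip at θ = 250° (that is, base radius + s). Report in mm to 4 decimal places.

seg 1 [0°–117.2°] cycloidal, h=8: full span → s += 8 → s = 8.0000
seg 2 [117.2°–157.9°] uniform, h=13: full span → s += 13 → s = 21.0000
seg 3 [157.9°–187.5°] simple-harmonic, h=-5: full span → s += -5 → s = 16.0000
seg 4 [187.5°–222.6°] dwell: s stays 16.0000
seg 5 [222.6°–323.2°] simple-harmonic, h=-15: θ=250° here. β=27.4, B=100.6. -15/2·(1 − cos(π·0.2724)) = -2.5821 → s = 13.4179
radial distance = base radius + s = 17 + 13.4179 = 30.4179

30.4179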